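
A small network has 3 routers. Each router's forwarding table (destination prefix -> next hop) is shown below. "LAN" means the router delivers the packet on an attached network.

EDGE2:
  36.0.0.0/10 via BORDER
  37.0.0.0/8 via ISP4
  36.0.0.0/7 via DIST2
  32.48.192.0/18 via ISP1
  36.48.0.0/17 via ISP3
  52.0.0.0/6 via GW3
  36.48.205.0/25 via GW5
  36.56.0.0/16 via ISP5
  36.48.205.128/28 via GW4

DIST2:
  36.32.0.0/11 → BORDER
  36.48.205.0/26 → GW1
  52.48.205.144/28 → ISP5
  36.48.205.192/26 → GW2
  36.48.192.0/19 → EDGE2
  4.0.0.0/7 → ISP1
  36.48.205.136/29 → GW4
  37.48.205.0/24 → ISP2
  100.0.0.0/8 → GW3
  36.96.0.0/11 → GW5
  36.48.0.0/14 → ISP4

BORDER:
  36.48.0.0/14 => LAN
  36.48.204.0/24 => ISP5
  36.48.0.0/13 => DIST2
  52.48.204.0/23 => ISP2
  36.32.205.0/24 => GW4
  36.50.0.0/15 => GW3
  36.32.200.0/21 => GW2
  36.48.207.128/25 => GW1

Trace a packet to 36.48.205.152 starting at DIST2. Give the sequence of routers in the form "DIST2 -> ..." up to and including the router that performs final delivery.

DIST2 -> EDGE2 -> BORDER

At DIST2: longest match for 36.48.205.152 is 36.48.192.0/19 -> EDGE2
At EDGE2: longest match for 36.48.205.152 is 36.0.0.0/10 -> BORDER
At BORDER: longest match for 36.48.205.152 is 36.48.0.0/14 -> LAN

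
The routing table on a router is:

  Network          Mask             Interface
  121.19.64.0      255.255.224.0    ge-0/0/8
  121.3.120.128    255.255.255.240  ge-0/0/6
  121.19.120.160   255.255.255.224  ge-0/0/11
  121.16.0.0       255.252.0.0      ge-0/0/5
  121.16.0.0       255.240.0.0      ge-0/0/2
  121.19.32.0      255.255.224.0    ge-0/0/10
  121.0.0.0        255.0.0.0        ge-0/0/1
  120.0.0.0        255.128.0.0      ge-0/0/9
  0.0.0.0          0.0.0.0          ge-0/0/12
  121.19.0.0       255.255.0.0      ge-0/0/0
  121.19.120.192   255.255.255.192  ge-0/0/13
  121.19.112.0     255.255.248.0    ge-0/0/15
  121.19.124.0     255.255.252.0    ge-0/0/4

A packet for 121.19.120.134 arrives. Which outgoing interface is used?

ge-0/0/0

Routes whose prefix contains 121.19.120.134:
  0.0.0.0/0 (default, matches everything) -> ge-0/0/12
  121.0.0.0/8 (121.0.0.0 - 121.255.255.255) -> ge-0/0/1
  121.16.0.0/12 (121.16.0.0 - 121.31.255.255) -> ge-0/0/2
  121.16.0.0/14 (121.16.0.0 - 121.19.255.255) -> ge-0/0/5
  121.19.0.0/16 (121.19.0.0 - 121.19.255.255) -> ge-0/0/0
More-specific entries that do NOT match:
  121.3.120.128/28 (121.3.120.128 - 121.3.120.143) does not contain 121.19.120.134
  121.19.120.160/27 (121.19.120.160 - 121.19.120.191) does not contain 121.19.120.134
  121.19.120.192/26 (121.19.120.192 - 121.19.120.255) does not contain 121.19.120.134
  121.19.124.0/22 (121.19.124.0 - 121.19.127.255) does not contain 121.19.120.134
  121.19.112.0/21 (121.19.112.0 - 121.19.119.255) does not contain 121.19.120.134
  121.19.64.0/19 (121.19.64.0 - 121.19.95.255) does not contain 121.19.120.134
  121.19.32.0/19 (121.19.32.0 - 121.19.63.255) does not contain 121.19.120.134
Longest matching prefix is /16 -> interface ge-0/0/0.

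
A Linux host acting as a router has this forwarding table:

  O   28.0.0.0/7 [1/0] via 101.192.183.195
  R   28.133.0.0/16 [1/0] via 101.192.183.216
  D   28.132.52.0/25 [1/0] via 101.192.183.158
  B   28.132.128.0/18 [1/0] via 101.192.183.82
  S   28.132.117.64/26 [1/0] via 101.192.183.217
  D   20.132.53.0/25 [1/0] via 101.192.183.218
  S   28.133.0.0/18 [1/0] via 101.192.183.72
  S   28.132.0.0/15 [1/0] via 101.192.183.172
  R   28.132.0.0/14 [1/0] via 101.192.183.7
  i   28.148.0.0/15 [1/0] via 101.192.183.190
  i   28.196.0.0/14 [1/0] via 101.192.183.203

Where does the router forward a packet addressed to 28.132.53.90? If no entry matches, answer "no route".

101.192.183.172

Routes whose prefix contains 28.132.53.90:
  28.0.0.0/7 (28.0.0.0 - 29.255.255.255) -> 101.192.183.195
  28.132.0.0/14 (28.132.0.0 - 28.135.255.255) -> 101.192.183.7
  28.132.0.0/15 (28.132.0.0 - 28.133.255.255) -> 101.192.183.172
More-specific entries that do NOT match:
  28.132.117.64/26 (28.132.117.64 - 28.132.117.127) does not contain 28.132.53.90
  28.132.52.0/25 (28.132.52.0 - 28.132.52.127) does not contain 28.132.53.90
  20.132.53.0/25 (20.132.53.0 - 20.132.53.127) does not contain 28.132.53.90
  28.132.128.0/18 (28.132.128.0 - 28.132.191.255) does not contain 28.132.53.90
  28.133.0.0/18 (28.133.0.0 - 28.133.63.255) does not contain 28.132.53.90
  28.133.0.0/16 (28.133.0.0 - 28.133.255.255) does not contain 28.132.53.90
Longest matching prefix is /15 -> next hop 101.192.183.172.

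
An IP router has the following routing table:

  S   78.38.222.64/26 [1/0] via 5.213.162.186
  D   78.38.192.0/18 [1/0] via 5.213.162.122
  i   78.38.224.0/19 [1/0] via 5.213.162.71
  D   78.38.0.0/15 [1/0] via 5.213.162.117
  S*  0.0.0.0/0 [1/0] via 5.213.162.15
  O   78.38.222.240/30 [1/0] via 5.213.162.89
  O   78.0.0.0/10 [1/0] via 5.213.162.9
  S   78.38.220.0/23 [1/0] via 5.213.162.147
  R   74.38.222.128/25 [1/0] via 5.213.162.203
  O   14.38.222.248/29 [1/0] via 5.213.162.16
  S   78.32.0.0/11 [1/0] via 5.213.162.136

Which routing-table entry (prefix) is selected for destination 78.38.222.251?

Entries matching 78.38.222.251:
  0.0.0.0/0 (default, matches everything)
  78.0.0.0/10 (78.0.0.0 - 78.63.255.255)
  78.32.0.0/11 (78.32.0.0 - 78.63.255.255)
  78.38.0.0/15 (78.38.0.0 - 78.39.255.255)
  78.38.192.0/18 (78.38.192.0 - 78.38.255.255)
Most specific is 78.38.192.0/18.

78.38.192.0/18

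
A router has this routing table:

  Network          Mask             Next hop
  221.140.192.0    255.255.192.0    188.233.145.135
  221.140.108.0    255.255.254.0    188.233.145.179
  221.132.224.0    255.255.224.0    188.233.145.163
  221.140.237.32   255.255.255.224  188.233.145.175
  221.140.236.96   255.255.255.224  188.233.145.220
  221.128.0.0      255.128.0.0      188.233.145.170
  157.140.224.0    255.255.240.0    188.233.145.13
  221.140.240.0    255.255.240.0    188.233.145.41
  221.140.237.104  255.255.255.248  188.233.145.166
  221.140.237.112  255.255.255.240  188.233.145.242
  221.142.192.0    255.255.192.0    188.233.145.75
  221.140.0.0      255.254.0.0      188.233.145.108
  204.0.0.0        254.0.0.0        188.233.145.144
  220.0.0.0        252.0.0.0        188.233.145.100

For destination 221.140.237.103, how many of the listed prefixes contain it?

Prefixes containing 221.140.237.103:
  220.0.0.0/6 (220.0.0.0 - 223.255.255.255)
  221.128.0.0/9 (221.128.0.0 - 221.255.255.255)
  221.140.0.0/15 (221.140.0.0 - 221.141.255.255)
  221.140.192.0/18 (221.140.192.0 - 221.140.255.255)
Total matching entries: 4.

4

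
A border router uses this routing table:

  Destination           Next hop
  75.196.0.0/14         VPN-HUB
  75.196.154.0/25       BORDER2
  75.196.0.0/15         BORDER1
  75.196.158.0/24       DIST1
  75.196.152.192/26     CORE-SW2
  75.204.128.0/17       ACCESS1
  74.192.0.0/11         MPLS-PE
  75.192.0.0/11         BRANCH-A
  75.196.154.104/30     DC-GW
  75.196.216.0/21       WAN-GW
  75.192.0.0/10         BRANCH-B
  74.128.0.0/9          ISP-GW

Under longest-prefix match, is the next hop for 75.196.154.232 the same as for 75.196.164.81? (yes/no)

75.196.154.232: longest match 75.196.0.0/15 -> BORDER1
75.196.164.81: longest match 75.196.0.0/15 -> BORDER1

yes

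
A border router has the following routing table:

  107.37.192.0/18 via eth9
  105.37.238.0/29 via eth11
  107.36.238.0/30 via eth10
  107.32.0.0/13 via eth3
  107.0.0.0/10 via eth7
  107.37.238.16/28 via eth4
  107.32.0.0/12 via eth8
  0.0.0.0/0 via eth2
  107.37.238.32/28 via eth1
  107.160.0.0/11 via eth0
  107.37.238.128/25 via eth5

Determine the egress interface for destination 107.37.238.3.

Routes whose prefix contains 107.37.238.3:
  0.0.0.0/0 (default, matches everything) -> eth2
  107.0.0.0/10 (107.0.0.0 - 107.63.255.255) -> eth7
  107.32.0.0/12 (107.32.0.0 - 107.47.255.255) -> eth8
  107.32.0.0/13 (107.32.0.0 - 107.39.255.255) -> eth3
  107.37.192.0/18 (107.37.192.0 - 107.37.255.255) -> eth9
More-specific entries that do NOT match:
  107.36.238.0/30 (107.36.238.0 - 107.36.238.3) does not contain 107.37.238.3
  105.37.238.0/29 (105.37.238.0 - 105.37.238.7) does not contain 107.37.238.3
  107.37.238.16/28 (107.37.238.16 - 107.37.238.31) does not contain 107.37.238.3
  107.37.238.32/28 (107.37.238.32 - 107.37.238.47) does not contain 107.37.238.3
  107.37.238.128/25 (107.37.238.128 - 107.37.238.255) does not contain 107.37.238.3
Longest matching prefix is /18 -> interface eth9.

eth9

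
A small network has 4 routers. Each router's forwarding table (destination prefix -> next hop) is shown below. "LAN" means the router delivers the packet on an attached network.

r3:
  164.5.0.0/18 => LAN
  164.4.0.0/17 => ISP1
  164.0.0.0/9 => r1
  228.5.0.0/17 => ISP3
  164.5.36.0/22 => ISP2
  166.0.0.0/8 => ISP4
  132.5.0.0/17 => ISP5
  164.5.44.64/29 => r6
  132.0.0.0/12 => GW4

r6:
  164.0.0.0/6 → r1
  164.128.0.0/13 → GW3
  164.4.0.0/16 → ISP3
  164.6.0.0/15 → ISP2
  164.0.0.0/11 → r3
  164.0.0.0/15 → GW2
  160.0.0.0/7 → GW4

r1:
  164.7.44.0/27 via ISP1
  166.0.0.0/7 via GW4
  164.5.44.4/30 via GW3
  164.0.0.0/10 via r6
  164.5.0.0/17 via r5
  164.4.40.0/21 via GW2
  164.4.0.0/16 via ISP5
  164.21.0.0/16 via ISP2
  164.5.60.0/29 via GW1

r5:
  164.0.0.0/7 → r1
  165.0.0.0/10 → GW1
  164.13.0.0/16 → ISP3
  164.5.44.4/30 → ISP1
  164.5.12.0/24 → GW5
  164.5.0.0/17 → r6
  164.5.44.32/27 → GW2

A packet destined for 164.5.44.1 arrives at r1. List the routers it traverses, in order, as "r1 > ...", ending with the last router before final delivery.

At r1: longest match for 164.5.44.1 is 164.5.0.0/17 -> r5
At r5: longest match for 164.5.44.1 is 164.5.0.0/17 -> r6
At r6: longest match for 164.5.44.1 is 164.0.0.0/11 -> r3
At r3: longest match for 164.5.44.1 is 164.5.0.0/18 -> LAN

r1 > r5 > r6 > r3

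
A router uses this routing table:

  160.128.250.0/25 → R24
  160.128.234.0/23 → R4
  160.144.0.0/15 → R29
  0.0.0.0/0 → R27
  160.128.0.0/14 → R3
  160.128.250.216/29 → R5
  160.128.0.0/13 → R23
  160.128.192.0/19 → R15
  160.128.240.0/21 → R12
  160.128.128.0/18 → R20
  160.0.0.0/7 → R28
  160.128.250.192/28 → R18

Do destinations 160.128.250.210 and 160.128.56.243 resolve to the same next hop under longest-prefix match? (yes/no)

yes

160.128.250.210: longest match 160.128.0.0/14 -> R3
160.128.56.243: longest match 160.128.0.0/14 -> R3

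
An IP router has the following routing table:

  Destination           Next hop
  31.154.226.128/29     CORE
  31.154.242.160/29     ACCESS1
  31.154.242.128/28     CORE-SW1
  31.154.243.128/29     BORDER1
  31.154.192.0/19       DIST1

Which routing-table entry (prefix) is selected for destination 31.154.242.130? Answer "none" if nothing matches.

31.154.242.128/28

Entries matching 31.154.242.130:
  31.154.242.128/28 (31.154.242.128 - 31.154.242.143)
Most specific is 31.154.242.128/28.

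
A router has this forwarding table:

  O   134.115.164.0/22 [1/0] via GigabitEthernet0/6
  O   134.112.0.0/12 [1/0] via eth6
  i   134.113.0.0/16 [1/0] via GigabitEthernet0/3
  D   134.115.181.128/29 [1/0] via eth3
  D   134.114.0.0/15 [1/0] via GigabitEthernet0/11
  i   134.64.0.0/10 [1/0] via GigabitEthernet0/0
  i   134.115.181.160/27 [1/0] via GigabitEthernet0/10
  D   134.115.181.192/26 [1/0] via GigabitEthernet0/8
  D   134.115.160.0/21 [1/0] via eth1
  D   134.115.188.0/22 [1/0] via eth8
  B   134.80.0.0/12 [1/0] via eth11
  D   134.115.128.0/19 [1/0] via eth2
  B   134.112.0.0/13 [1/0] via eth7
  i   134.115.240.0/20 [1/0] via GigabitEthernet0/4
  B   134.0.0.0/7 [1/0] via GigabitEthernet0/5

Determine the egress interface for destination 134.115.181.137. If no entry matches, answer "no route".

GigabitEthernet0/11

Routes whose prefix contains 134.115.181.137:
  134.0.0.0/7 (134.0.0.0 - 135.255.255.255) -> GigabitEthernet0/5
  134.64.0.0/10 (134.64.0.0 - 134.127.255.255) -> GigabitEthernet0/0
  134.112.0.0/12 (134.112.0.0 - 134.127.255.255) -> eth6
  134.112.0.0/13 (134.112.0.0 - 134.119.255.255) -> eth7
  134.114.0.0/15 (134.114.0.0 - 134.115.255.255) -> GigabitEthernet0/11
More-specific entries that do NOT match:
  134.115.181.128/29 (134.115.181.128 - 134.115.181.135) does not contain 134.115.181.137
  134.115.181.160/27 (134.115.181.160 - 134.115.181.191) does not contain 134.115.181.137
  134.115.181.192/26 (134.115.181.192 - 134.115.181.255) does not contain 134.115.181.137
  134.115.164.0/22 (134.115.164.0 - 134.115.167.255) does not contain 134.115.181.137
  134.115.188.0/22 (134.115.188.0 - 134.115.191.255) does not contain 134.115.181.137
  134.115.160.0/21 (134.115.160.0 - 134.115.167.255) does not contain 134.115.181.137
  134.115.240.0/20 (134.115.240.0 - 134.115.255.255) does not contain 134.115.181.137
  134.115.128.0/19 (134.115.128.0 - 134.115.159.255) does not contain 134.115.181.137
  134.113.0.0/16 (134.113.0.0 - 134.113.255.255) does not contain 134.115.181.137
Longest matching prefix is /15 -> interface GigabitEthernet0/11.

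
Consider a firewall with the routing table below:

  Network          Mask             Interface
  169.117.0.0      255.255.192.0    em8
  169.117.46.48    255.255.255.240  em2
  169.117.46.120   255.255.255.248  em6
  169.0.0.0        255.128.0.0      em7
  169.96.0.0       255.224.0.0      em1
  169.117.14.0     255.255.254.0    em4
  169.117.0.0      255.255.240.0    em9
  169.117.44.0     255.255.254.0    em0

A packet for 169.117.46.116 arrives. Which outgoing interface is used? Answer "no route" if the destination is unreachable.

em8

Routes whose prefix contains 169.117.46.116:
  169.0.0.0/9 (169.0.0.0 - 169.127.255.255) -> em7
  169.96.0.0/11 (169.96.0.0 - 169.127.255.255) -> em1
  169.117.0.0/18 (169.117.0.0 - 169.117.63.255) -> em8
More-specific entries that do NOT match:
  169.117.46.120/29 (169.117.46.120 - 169.117.46.127) does not contain 169.117.46.116
  169.117.46.48/28 (169.117.46.48 - 169.117.46.63) does not contain 169.117.46.116
  169.117.14.0/23 (169.117.14.0 - 169.117.15.255) does not contain 169.117.46.116
  169.117.44.0/23 (169.117.44.0 - 169.117.45.255) does not contain 169.117.46.116
  169.117.0.0/20 (169.117.0.0 - 169.117.15.255) does not contain 169.117.46.116
Longest matching prefix is /18 -> interface em8.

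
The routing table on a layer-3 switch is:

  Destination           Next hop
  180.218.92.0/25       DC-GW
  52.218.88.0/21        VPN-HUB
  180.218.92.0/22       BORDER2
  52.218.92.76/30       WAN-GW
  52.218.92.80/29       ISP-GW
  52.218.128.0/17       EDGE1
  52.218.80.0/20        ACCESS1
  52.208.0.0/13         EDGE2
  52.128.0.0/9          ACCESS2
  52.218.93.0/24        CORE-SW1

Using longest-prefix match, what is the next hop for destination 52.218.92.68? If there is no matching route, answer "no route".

VPN-HUB

Routes whose prefix contains 52.218.92.68:
  52.128.0.0/9 (52.128.0.0 - 52.255.255.255) -> ACCESS2
  52.218.80.0/20 (52.218.80.0 - 52.218.95.255) -> ACCESS1
  52.218.88.0/21 (52.218.88.0 - 52.218.95.255) -> VPN-HUB
More-specific entries that do NOT match:
  52.218.92.76/30 (52.218.92.76 - 52.218.92.79) does not contain 52.218.92.68
  52.218.92.80/29 (52.218.92.80 - 52.218.92.87) does not contain 52.218.92.68
  180.218.92.0/25 (180.218.92.0 - 180.218.92.127) does not contain 52.218.92.68
  52.218.93.0/24 (52.218.93.0 - 52.218.93.255) does not contain 52.218.92.68
  180.218.92.0/22 (180.218.92.0 - 180.218.95.255) does not contain 52.218.92.68
Longest matching prefix is /21 -> next hop VPN-HUB.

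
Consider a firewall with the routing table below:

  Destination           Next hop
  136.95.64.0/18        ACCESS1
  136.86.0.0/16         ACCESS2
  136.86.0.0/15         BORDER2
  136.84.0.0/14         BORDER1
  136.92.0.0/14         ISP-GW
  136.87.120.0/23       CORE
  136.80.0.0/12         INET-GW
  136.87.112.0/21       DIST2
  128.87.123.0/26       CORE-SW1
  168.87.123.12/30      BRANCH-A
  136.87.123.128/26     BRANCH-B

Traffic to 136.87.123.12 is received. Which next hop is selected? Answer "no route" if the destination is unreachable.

Routes whose prefix contains 136.87.123.12:
  136.80.0.0/12 (136.80.0.0 - 136.95.255.255) -> INET-GW
  136.84.0.0/14 (136.84.0.0 - 136.87.255.255) -> BORDER1
  136.86.0.0/15 (136.86.0.0 - 136.87.255.255) -> BORDER2
More-specific entries that do NOT match:
  168.87.123.12/30 (168.87.123.12 - 168.87.123.15) does not contain 136.87.123.12
  128.87.123.0/26 (128.87.123.0 - 128.87.123.63) does not contain 136.87.123.12
  136.87.123.128/26 (136.87.123.128 - 136.87.123.191) does not contain 136.87.123.12
  136.87.120.0/23 (136.87.120.0 - 136.87.121.255) does not contain 136.87.123.12
  136.87.112.0/21 (136.87.112.0 - 136.87.119.255) does not contain 136.87.123.12
  136.95.64.0/18 (136.95.64.0 - 136.95.127.255) does not contain 136.87.123.12
  136.86.0.0/16 (136.86.0.0 - 136.86.255.255) does not contain 136.87.123.12
Longest matching prefix is /15 -> next hop BORDER2.

BORDER2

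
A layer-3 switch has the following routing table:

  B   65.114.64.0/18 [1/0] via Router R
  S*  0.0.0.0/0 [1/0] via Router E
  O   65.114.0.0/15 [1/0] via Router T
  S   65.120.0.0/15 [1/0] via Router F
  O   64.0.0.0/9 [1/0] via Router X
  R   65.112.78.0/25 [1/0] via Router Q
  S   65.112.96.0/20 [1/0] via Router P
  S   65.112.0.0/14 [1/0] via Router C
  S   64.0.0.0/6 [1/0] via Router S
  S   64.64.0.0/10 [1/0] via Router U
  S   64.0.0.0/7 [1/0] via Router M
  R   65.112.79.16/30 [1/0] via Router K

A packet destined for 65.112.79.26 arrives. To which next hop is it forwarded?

Routes whose prefix contains 65.112.79.26:
  0.0.0.0/0 (default, matches everything) -> Router E
  64.0.0.0/6 (64.0.0.0 - 67.255.255.255) -> Router S
  64.0.0.0/7 (64.0.0.0 - 65.255.255.255) -> Router M
  65.112.0.0/14 (65.112.0.0 - 65.115.255.255) -> Router C
More-specific entries that do NOT match:
  65.112.79.16/30 (65.112.79.16 - 65.112.79.19) does not contain 65.112.79.26
  65.112.78.0/25 (65.112.78.0 - 65.112.78.127) does not contain 65.112.79.26
  65.112.96.0/20 (65.112.96.0 - 65.112.111.255) does not contain 65.112.79.26
  65.114.64.0/18 (65.114.64.0 - 65.114.127.255) does not contain 65.112.79.26
  65.114.0.0/15 (65.114.0.0 - 65.115.255.255) does not contain 65.112.79.26
  65.120.0.0/15 (65.120.0.0 - 65.121.255.255) does not contain 65.112.79.26
Longest matching prefix is /14 -> next hop Router C.

Router C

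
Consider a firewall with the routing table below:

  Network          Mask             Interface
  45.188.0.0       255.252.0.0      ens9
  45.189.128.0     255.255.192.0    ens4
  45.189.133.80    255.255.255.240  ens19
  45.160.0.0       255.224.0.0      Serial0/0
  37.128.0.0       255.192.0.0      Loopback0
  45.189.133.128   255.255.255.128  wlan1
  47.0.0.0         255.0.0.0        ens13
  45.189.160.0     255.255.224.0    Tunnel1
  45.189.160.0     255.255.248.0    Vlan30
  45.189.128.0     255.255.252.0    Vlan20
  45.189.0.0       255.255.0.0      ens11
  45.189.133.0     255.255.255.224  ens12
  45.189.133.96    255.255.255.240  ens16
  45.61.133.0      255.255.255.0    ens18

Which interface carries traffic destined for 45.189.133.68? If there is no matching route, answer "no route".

Routes whose prefix contains 45.189.133.68:
  45.160.0.0/11 (45.160.0.0 - 45.191.255.255) -> Serial0/0
  45.188.0.0/14 (45.188.0.0 - 45.191.255.255) -> ens9
  45.189.0.0/16 (45.189.0.0 - 45.189.255.255) -> ens11
  45.189.128.0/18 (45.189.128.0 - 45.189.191.255) -> ens4
More-specific entries that do NOT match:
  45.189.133.80/28 (45.189.133.80 - 45.189.133.95) does not contain 45.189.133.68
  45.189.133.96/28 (45.189.133.96 - 45.189.133.111) does not contain 45.189.133.68
  45.189.133.0/27 (45.189.133.0 - 45.189.133.31) does not contain 45.189.133.68
  45.189.133.128/25 (45.189.133.128 - 45.189.133.255) does not contain 45.189.133.68
  45.61.133.0/24 (45.61.133.0 - 45.61.133.255) does not contain 45.189.133.68
  45.189.128.0/22 (45.189.128.0 - 45.189.131.255) does not contain 45.189.133.68
  45.189.160.0/21 (45.189.160.0 - 45.189.167.255) does not contain 45.189.133.68
  45.189.160.0/19 (45.189.160.0 - 45.189.191.255) does not contain 45.189.133.68
Longest matching prefix is /18 -> interface ens4.

ens4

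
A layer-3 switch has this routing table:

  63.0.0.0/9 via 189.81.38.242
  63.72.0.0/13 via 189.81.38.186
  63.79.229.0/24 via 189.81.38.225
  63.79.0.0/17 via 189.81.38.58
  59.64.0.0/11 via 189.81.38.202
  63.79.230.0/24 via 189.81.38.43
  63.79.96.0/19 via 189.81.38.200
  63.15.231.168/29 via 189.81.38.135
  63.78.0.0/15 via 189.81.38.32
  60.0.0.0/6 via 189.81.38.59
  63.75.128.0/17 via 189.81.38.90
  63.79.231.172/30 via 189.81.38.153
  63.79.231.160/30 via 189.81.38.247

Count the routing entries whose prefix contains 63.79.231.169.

4

Prefixes containing 63.79.231.169:
  60.0.0.0/6 (60.0.0.0 - 63.255.255.255)
  63.0.0.0/9 (63.0.0.0 - 63.127.255.255)
  63.72.0.0/13 (63.72.0.0 - 63.79.255.255)
  63.78.0.0/15 (63.78.0.0 - 63.79.255.255)
Total matching entries: 4.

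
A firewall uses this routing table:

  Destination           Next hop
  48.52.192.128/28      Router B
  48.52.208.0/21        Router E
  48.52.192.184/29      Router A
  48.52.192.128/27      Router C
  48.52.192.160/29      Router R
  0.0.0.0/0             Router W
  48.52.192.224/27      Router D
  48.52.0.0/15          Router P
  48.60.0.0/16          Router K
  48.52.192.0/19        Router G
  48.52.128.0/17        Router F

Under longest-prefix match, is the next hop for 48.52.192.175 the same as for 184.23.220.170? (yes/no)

no

48.52.192.175: longest match 48.52.192.0/19 -> Router G
184.23.220.170: longest match 0.0.0.0/0 -> Router W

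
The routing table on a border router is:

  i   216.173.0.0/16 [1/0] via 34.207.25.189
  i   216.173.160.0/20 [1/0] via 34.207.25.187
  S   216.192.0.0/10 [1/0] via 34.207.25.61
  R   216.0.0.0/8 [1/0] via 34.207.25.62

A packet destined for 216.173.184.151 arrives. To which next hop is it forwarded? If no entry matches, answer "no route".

Routes whose prefix contains 216.173.184.151:
  216.0.0.0/8 (216.0.0.0 - 216.255.255.255) -> 34.207.25.62
  216.173.0.0/16 (216.173.0.0 - 216.173.255.255) -> 34.207.25.189
More-specific entries that do NOT match:
  216.173.160.0/20 (216.173.160.0 - 216.173.175.255) does not contain 216.173.184.151
Longest matching prefix is /16 -> next hop 34.207.25.189.

34.207.25.189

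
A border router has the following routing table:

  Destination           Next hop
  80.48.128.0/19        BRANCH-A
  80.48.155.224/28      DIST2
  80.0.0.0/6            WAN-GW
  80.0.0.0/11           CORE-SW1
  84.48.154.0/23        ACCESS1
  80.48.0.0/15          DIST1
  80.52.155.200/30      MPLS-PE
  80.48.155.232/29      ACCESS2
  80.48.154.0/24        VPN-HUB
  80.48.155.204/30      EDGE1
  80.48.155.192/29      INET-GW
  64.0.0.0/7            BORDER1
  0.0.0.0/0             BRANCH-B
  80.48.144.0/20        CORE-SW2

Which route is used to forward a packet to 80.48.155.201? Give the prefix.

80.48.144.0/20

Entries matching 80.48.155.201:
  0.0.0.0/0 (default, matches everything)
  80.0.0.0/6 (80.0.0.0 - 83.255.255.255)
  80.48.0.0/15 (80.48.0.0 - 80.49.255.255)
  80.48.128.0/19 (80.48.128.0 - 80.48.159.255)
  80.48.144.0/20 (80.48.144.0 - 80.48.159.255)
Most specific is 80.48.144.0/20.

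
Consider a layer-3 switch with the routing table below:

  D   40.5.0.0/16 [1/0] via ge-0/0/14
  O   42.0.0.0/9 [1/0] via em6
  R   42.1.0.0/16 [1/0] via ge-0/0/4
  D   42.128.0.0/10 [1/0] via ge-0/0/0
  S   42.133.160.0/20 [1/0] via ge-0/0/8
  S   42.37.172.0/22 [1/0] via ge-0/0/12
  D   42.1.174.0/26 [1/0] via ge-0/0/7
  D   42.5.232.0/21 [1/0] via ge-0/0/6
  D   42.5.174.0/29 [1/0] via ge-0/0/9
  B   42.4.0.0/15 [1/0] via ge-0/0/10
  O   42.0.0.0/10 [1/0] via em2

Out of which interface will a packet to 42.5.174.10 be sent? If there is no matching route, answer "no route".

ge-0/0/10

Routes whose prefix contains 42.5.174.10:
  42.0.0.0/9 (42.0.0.0 - 42.127.255.255) -> em6
  42.0.0.0/10 (42.0.0.0 - 42.63.255.255) -> em2
  42.4.0.0/15 (42.4.0.0 - 42.5.255.255) -> ge-0/0/10
More-specific entries that do NOT match:
  42.5.174.0/29 (42.5.174.0 - 42.5.174.7) does not contain 42.5.174.10
  42.1.174.0/26 (42.1.174.0 - 42.1.174.63) does not contain 42.5.174.10
  42.37.172.0/22 (42.37.172.0 - 42.37.175.255) does not contain 42.5.174.10
  42.5.232.0/21 (42.5.232.0 - 42.5.239.255) does not contain 42.5.174.10
  42.133.160.0/20 (42.133.160.0 - 42.133.175.255) does not contain 42.5.174.10
  40.5.0.0/16 (40.5.0.0 - 40.5.255.255) does not contain 42.5.174.10
  42.1.0.0/16 (42.1.0.0 - 42.1.255.255) does not contain 42.5.174.10
Longest matching prefix is /15 -> interface ge-0/0/10.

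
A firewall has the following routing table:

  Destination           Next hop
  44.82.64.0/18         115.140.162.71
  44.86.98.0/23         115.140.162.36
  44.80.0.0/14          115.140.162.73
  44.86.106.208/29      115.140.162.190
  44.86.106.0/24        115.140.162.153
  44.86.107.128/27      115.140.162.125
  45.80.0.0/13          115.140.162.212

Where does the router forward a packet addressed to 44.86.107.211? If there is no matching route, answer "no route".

no route

No entry's prefix contains 44.86.107.211; there is no default route.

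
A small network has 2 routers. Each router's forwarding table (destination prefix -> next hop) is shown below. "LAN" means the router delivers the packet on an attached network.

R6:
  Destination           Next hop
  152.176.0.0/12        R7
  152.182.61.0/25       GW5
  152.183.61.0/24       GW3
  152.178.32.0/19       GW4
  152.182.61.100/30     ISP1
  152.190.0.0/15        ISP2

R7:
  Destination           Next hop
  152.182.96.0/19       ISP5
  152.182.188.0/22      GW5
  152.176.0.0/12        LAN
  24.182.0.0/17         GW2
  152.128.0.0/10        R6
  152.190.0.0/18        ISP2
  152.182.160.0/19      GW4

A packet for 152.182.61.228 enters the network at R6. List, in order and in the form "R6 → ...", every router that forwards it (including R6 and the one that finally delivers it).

At R6: longest match for 152.182.61.228 is 152.176.0.0/12 -> R7
At R7: longest match for 152.182.61.228 is 152.176.0.0/12 -> LAN

R6 → R7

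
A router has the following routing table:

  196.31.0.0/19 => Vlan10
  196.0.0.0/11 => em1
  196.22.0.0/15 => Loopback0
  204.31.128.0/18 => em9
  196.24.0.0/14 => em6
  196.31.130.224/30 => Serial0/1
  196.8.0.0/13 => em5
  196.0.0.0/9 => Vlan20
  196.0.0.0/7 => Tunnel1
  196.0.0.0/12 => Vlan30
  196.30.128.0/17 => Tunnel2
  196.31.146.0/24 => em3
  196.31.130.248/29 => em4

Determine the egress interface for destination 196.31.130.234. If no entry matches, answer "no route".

Routes whose prefix contains 196.31.130.234:
  196.0.0.0/7 (196.0.0.0 - 197.255.255.255) -> Tunnel1
  196.0.0.0/9 (196.0.0.0 - 196.127.255.255) -> Vlan20
  196.0.0.0/11 (196.0.0.0 - 196.31.255.255) -> em1
More-specific entries that do NOT match:
  196.31.130.224/30 (196.31.130.224 - 196.31.130.227) does not contain 196.31.130.234
  196.31.130.248/29 (196.31.130.248 - 196.31.130.255) does not contain 196.31.130.234
  196.31.146.0/24 (196.31.146.0 - 196.31.146.255) does not contain 196.31.130.234
  196.31.0.0/19 (196.31.0.0 - 196.31.31.255) does not contain 196.31.130.234
  204.31.128.0/18 (204.31.128.0 - 204.31.191.255) does not contain 196.31.130.234
  196.30.128.0/17 (196.30.128.0 - 196.30.255.255) does not contain 196.31.130.234
  196.22.0.0/15 (196.22.0.0 - 196.23.255.255) does not contain 196.31.130.234
  196.24.0.0/14 (196.24.0.0 - 196.27.255.255) does not contain 196.31.130.234
  196.8.0.0/13 (196.8.0.0 - 196.15.255.255) does not contain 196.31.130.234
  196.0.0.0/12 (196.0.0.0 - 196.15.255.255) does not contain 196.31.130.234
Longest matching prefix is /11 -> interface em1.

em1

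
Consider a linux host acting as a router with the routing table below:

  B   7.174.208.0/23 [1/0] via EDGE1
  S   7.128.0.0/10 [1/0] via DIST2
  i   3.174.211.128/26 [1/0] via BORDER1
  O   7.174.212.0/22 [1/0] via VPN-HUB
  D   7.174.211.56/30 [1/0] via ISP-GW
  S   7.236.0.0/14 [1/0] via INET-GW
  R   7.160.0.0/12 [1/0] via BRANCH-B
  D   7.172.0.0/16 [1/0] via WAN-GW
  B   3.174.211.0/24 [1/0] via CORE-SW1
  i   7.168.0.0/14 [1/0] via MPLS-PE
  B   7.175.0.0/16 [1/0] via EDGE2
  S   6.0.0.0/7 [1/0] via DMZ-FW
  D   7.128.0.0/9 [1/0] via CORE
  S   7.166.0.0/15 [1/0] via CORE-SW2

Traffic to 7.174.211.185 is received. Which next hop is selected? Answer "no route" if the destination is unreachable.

BRANCH-B

Routes whose prefix contains 7.174.211.185:
  6.0.0.0/7 (6.0.0.0 - 7.255.255.255) -> DMZ-FW
  7.128.0.0/9 (7.128.0.0 - 7.255.255.255) -> CORE
  7.128.0.0/10 (7.128.0.0 - 7.191.255.255) -> DIST2
  7.160.0.0/12 (7.160.0.0 - 7.175.255.255) -> BRANCH-B
More-specific entries that do NOT match:
  7.174.211.56/30 (7.174.211.56 - 7.174.211.59) does not contain 7.174.211.185
  3.174.211.128/26 (3.174.211.128 - 3.174.211.191) does not contain 7.174.211.185
  3.174.211.0/24 (3.174.211.0 - 3.174.211.255) does not contain 7.174.211.185
  7.174.208.0/23 (7.174.208.0 - 7.174.209.255) does not contain 7.174.211.185
  7.174.212.0/22 (7.174.212.0 - 7.174.215.255) does not contain 7.174.211.185
  7.172.0.0/16 (7.172.0.0 - 7.172.255.255) does not contain 7.174.211.185
  7.175.0.0/16 (7.175.0.0 - 7.175.255.255) does not contain 7.174.211.185
  7.166.0.0/15 (7.166.0.0 - 7.167.255.255) does not contain 7.174.211.185
  7.236.0.0/14 (7.236.0.0 - 7.239.255.255) does not contain 7.174.211.185
  7.168.0.0/14 (7.168.0.0 - 7.171.255.255) does not contain 7.174.211.185
Longest matching prefix is /12 -> next hop BRANCH-B.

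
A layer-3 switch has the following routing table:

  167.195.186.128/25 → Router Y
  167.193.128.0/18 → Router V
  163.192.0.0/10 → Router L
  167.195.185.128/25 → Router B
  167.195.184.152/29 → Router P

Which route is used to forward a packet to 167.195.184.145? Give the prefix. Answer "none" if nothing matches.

167.195.184.145 is outside every listed prefix and there is no default route.

none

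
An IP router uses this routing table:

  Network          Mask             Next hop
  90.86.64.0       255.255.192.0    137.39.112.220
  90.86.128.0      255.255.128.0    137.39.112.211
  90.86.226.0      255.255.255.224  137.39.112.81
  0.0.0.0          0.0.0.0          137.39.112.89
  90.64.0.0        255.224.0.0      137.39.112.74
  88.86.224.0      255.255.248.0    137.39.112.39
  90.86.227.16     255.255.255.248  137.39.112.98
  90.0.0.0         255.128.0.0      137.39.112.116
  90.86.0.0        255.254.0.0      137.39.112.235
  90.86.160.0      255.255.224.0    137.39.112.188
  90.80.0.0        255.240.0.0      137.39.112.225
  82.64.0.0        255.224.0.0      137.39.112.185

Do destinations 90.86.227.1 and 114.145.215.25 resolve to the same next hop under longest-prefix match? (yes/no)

90.86.227.1: longest match 90.86.128.0/17 -> 137.39.112.211
114.145.215.25: longest match 0.0.0.0/0 -> 137.39.112.89

no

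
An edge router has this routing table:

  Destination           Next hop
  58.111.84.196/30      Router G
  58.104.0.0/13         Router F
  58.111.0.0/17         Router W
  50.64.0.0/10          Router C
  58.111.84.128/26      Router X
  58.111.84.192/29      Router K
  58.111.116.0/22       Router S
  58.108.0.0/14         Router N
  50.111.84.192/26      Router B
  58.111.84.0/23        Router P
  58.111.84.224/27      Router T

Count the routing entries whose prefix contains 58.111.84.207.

4

Prefixes containing 58.111.84.207:
  58.104.0.0/13 (58.104.0.0 - 58.111.255.255)
  58.108.0.0/14 (58.108.0.0 - 58.111.255.255)
  58.111.0.0/17 (58.111.0.0 - 58.111.127.255)
  58.111.84.0/23 (58.111.84.0 - 58.111.85.255)
Total matching entries: 4.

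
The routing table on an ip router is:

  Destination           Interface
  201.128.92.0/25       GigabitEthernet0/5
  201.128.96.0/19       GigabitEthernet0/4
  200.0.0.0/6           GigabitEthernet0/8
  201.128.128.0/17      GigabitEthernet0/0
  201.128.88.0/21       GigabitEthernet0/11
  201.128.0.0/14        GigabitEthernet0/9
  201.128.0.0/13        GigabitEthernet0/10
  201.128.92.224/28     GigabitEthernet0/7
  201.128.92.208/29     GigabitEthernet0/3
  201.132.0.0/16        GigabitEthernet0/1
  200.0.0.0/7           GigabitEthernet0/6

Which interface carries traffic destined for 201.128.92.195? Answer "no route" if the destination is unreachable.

Routes whose prefix contains 201.128.92.195:
  200.0.0.0/6 (200.0.0.0 - 203.255.255.255) -> GigabitEthernet0/8
  200.0.0.0/7 (200.0.0.0 - 201.255.255.255) -> GigabitEthernet0/6
  201.128.0.0/13 (201.128.0.0 - 201.135.255.255) -> GigabitEthernet0/10
  201.128.0.0/14 (201.128.0.0 - 201.131.255.255) -> GigabitEthernet0/9
  201.128.88.0/21 (201.128.88.0 - 201.128.95.255) -> GigabitEthernet0/11
More-specific entries that do NOT match:
  201.128.92.208/29 (201.128.92.208 - 201.128.92.215) does not contain 201.128.92.195
  201.128.92.224/28 (201.128.92.224 - 201.128.92.239) does not contain 201.128.92.195
  201.128.92.0/25 (201.128.92.0 - 201.128.92.127) does not contain 201.128.92.195
Longest matching prefix is /21 -> interface GigabitEthernet0/11.

GigabitEthernet0/11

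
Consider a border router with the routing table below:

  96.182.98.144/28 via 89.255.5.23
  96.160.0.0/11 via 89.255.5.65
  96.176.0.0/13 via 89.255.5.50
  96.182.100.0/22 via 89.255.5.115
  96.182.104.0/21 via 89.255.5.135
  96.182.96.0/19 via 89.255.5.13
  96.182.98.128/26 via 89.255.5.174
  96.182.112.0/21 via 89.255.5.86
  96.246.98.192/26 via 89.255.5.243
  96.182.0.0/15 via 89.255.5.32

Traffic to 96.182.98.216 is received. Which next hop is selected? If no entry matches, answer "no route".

89.255.5.13

Routes whose prefix contains 96.182.98.216:
  96.160.0.0/11 (96.160.0.0 - 96.191.255.255) -> 89.255.5.65
  96.176.0.0/13 (96.176.0.0 - 96.183.255.255) -> 89.255.5.50
  96.182.0.0/15 (96.182.0.0 - 96.183.255.255) -> 89.255.5.32
  96.182.96.0/19 (96.182.96.0 - 96.182.127.255) -> 89.255.5.13
More-specific entries that do NOT match:
  96.182.98.144/28 (96.182.98.144 - 96.182.98.159) does not contain 96.182.98.216
  96.182.98.128/26 (96.182.98.128 - 96.182.98.191) does not contain 96.182.98.216
  96.246.98.192/26 (96.246.98.192 - 96.246.98.255) does not contain 96.182.98.216
  96.182.100.0/22 (96.182.100.0 - 96.182.103.255) does not contain 96.182.98.216
  96.182.104.0/21 (96.182.104.0 - 96.182.111.255) does not contain 96.182.98.216
  96.182.112.0/21 (96.182.112.0 - 96.182.119.255) does not contain 96.182.98.216
Longest matching prefix is /19 -> next hop 89.255.5.13.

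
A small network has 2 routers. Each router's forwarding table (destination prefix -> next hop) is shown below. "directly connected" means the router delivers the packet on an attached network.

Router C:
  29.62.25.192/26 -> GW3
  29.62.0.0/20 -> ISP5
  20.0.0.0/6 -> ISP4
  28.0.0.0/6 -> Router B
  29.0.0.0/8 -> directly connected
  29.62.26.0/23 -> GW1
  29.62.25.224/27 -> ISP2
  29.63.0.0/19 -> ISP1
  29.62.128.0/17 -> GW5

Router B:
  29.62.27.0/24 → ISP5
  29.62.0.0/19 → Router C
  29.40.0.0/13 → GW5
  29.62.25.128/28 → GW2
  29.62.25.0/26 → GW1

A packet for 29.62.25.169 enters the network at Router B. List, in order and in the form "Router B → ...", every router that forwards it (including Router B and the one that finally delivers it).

Router B → Router C

At Router B: longest match for 29.62.25.169 is 29.62.0.0/19 -> Router C
At Router C: longest match for 29.62.25.169 is 29.0.0.0/8 -> directly connected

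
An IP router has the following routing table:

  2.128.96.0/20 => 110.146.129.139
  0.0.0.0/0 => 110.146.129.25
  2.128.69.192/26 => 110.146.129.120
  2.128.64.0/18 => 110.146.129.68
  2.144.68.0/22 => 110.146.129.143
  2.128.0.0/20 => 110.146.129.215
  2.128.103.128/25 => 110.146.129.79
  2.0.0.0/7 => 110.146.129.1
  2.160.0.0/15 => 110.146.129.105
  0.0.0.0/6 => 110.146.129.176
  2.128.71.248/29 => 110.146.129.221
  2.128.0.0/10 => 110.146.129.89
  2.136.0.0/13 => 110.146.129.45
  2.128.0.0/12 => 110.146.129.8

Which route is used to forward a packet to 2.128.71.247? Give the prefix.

Entries matching 2.128.71.247:
  0.0.0.0/0 (default, matches everything)
  0.0.0.0/6 (0.0.0.0 - 3.255.255.255)
  2.0.0.0/7 (2.0.0.0 - 3.255.255.255)
  2.128.0.0/10 (2.128.0.0 - 2.191.255.255)
  2.128.0.0/12 (2.128.0.0 - 2.143.255.255)
  2.128.64.0/18 (2.128.64.0 - 2.128.127.255)
Most specific is 2.128.64.0/18.

2.128.64.0/18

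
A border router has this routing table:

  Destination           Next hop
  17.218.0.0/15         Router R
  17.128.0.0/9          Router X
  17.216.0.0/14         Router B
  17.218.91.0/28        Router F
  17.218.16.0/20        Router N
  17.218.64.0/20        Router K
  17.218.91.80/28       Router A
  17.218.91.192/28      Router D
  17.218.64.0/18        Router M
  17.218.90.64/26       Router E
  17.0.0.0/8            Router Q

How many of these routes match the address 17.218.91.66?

5

Prefixes containing 17.218.91.66:
  17.0.0.0/8 (17.0.0.0 - 17.255.255.255)
  17.128.0.0/9 (17.128.0.0 - 17.255.255.255)
  17.216.0.0/14 (17.216.0.0 - 17.219.255.255)
  17.218.0.0/15 (17.218.0.0 - 17.219.255.255)
  17.218.64.0/18 (17.218.64.0 - 17.218.127.255)
Total matching entries: 5.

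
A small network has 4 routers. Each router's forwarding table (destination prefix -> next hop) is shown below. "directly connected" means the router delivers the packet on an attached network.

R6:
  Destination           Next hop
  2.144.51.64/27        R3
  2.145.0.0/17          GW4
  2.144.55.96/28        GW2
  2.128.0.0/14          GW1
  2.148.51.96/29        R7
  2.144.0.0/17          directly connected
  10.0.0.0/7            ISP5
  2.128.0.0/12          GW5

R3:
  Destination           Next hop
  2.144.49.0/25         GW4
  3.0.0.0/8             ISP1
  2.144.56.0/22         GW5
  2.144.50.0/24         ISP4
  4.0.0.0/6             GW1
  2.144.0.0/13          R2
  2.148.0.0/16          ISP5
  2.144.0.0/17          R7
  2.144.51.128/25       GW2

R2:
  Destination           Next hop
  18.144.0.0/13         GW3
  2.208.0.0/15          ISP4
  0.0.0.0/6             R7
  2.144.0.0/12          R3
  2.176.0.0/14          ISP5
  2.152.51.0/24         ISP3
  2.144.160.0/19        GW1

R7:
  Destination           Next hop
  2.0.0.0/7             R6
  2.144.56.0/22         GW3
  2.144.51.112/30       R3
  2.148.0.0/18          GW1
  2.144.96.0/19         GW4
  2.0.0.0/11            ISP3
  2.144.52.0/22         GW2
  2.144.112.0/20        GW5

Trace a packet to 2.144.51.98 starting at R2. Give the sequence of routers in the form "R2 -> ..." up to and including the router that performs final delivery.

R2 -> R3 -> R7 -> R6

At R2: longest match for 2.144.51.98 is 2.144.0.0/12 -> R3
At R3: longest match for 2.144.51.98 is 2.144.0.0/17 -> R7
At R7: longest match for 2.144.51.98 is 2.0.0.0/7 -> R6
At R6: longest match for 2.144.51.98 is 2.144.0.0/17 -> directly connected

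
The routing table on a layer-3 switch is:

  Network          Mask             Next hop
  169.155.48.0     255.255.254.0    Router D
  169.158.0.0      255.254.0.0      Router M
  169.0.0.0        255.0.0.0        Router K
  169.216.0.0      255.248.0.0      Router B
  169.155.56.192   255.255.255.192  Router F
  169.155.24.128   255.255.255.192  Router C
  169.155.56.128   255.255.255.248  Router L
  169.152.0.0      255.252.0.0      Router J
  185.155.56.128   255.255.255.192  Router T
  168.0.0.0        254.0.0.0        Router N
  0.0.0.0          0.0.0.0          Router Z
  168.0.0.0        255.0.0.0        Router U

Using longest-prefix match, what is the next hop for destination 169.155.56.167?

Routes whose prefix contains 169.155.56.167:
  0.0.0.0/0 (default, matches everything) -> Router Z
  168.0.0.0/7 (168.0.0.0 - 169.255.255.255) -> Router N
  169.0.0.0/8 (169.0.0.0 - 169.255.255.255) -> Router K
  169.152.0.0/14 (169.152.0.0 - 169.155.255.255) -> Router J
More-specific entries that do NOT match:
  169.155.56.128/29 (169.155.56.128 - 169.155.56.135) does not contain 169.155.56.167
  169.155.56.192/26 (169.155.56.192 - 169.155.56.255) does not contain 169.155.56.167
  169.155.24.128/26 (169.155.24.128 - 169.155.24.191) does not contain 169.155.56.167
  185.155.56.128/26 (185.155.56.128 - 185.155.56.191) does not contain 169.155.56.167
  169.155.48.0/23 (169.155.48.0 - 169.155.49.255) does not contain 169.155.56.167
  169.158.0.0/15 (169.158.0.0 - 169.159.255.255) does not contain 169.155.56.167
Longest matching prefix is /14 -> next hop Router J.

Router J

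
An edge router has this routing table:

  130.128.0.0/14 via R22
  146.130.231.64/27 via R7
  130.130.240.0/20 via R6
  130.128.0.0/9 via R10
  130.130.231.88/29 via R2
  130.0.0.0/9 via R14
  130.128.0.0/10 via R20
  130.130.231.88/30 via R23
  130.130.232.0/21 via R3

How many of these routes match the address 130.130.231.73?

3

Prefixes containing 130.130.231.73:
  130.128.0.0/9 (130.128.0.0 - 130.255.255.255)
  130.128.0.0/10 (130.128.0.0 - 130.191.255.255)
  130.128.0.0/14 (130.128.0.0 - 130.131.255.255)
Total matching entries: 3.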